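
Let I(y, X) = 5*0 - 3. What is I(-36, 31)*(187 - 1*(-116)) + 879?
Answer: -30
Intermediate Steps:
I(y, X) = -3 (I(y, X) = 0 - 3 = -3)
I(-36, 31)*(187 - 1*(-116)) + 879 = -3*(187 - 1*(-116)) + 879 = -3*(187 + 116) + 879 = -3*303 + 879 = -909 + 879 = -30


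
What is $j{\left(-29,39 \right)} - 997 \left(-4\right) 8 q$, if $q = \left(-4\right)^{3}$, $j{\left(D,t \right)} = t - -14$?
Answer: $-2041803$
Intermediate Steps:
$j{\left(D,t \right)} = 14 + t$ ($j{\left(D,t \right)} = t + 14 = 14 + t$)
$q = -64$
$j{\left(-29,39 \right)} - 997 \left(-4\right) 8 q = \left(14 + 39\right) - 997 \left(-4\right) 8 \left(-64\right) = 53 - 997 \left(\left(-32\right) \left(-64\right)\right) = 53 - 2041856 = -2041803$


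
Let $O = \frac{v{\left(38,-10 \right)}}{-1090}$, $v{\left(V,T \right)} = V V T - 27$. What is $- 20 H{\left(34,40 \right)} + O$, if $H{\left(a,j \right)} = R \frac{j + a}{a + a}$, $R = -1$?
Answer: $\frac{649239}{18530} \approx 35.037$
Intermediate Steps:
$H{\left(a,j \right)} = - \frac{a + j}{2 a}$ ($H{\left(a,j \right)} = - \frac{j + a}{a + a} = - \frac{a + j}{2 a}$)
$v{\left(V,T \right)} = -27 + T V^{2}$ ($v{\left(V,T \right)} = V^{2} T - 27 = T V^{2} - 27 = -27 + T V^{2}$)
$O = \frac{14467}{1090}$ ($O = \frac{-27 - 10 \cdot 38^{2}}{-1090} = \left(-27 - 14440\right) \left(- \frac{1}{1090}\right) = \left(-14467\right) \left(- \frac{1}{1090}\right) = \frac{14467}{1090} \approx 13.272$)
$- 20 H{\left(34,40 \right)} + O = - 20 \frac{\left(-1\right) 34 - 40}{2 \cdot 34} + \frac{14467}{1090} = - 20 \cdot \frac{1}{2} \cdot \frac{1}{34} \left(-34 - 40\right) + \frac{14467}{1090} = - 20 \cdot \frac{1}{2} \cdot \frac{1}{34} \left(-74\right) + \frac{14467}{1090} = \left(-20\right) \left(- \frac{37}{34}\right) + \frac{14467}{1090} = \frac{370}{17} + \frac{14467}{1090} = \frac{649239}{18530}$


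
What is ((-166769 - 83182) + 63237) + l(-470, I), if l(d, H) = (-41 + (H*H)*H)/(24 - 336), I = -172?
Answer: -17722093/104 ≈ -1.7040e+5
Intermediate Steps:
l(d, H) = 41/312 - H³/312 (l(d, H) = (-41 + H²*H)/(-312) = (-41 + H³)*(-1/312) = 41/312 - H³/312)
((-166769 - 83182) + 63237) + l(-470, I) = ((-166769 - 83182) + 63237) + (41/312 - 1/312*(-172)³) = (-249951 + 63237) + (41/312 - 1/312*(-5088448)) = -186714 + (41/312 + 636056/39) = -186714 + 1696163/104 = -17722093/104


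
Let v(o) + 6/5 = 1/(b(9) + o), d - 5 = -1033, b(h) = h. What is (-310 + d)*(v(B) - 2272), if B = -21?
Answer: 30416531/10 ≈ 3.0417e+6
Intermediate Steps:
d = -1028 (d = 5 - 1033 = -1028)
v(o) = -6/5 + 1/(9 + o)
(-310 + d)*(v(B) - 2272) = (-310 - 1028)*((-49 - 6*(-21))/(5*(9 - 21)) - 2272) = -1338*((⅕)*(-49 + 126)/(-12) - 2272) = -1338*((⅕)*(-1/12)*77 - 2272) = -1338*(-77/60 - 2272) = -1338*(-136397/60) = 30416531/10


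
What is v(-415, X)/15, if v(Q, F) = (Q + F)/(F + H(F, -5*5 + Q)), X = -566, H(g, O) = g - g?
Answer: 327/2830 ≈ 0.11555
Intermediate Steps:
H(g, O) = 0
v(Q, F) = (F + Q)/F (v(Q, F) = (Q + F)/(F + 0) = (F + Q)/F)
v(-415, X)/15 = ((-566 - 415)/(-566))/15 = -1/566*(-981)*(1/15) = (981/566)*(1/15) = 327/2830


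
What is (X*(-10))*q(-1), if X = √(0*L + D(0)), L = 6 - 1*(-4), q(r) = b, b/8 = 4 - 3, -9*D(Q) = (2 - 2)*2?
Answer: 0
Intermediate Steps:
D(Q) = 0 (D(Q) = -(2 - 2)*2/9 = -0*2 = -⅑*0 = 0)
b = 8 (b = 8*(4 - 3) = 8*1 = 8)
q(r) = 8
L = 10 (L = 6 + 4 = 10)
X = 0 (X = √(0*10 + 0) = √(0 + 0) = √0 = 0)
(X*(-10))*q(-1) = (0*(-10))*8 = 0*8 = 0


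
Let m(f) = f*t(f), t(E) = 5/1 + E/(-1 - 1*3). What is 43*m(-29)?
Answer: -61103/4 ≈ -15276.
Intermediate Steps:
t(E) = 5 - E/4 (t(E) = 5*1 + E/(-1 - 3) = 5 + E/(-4) = 5 + E*(-¼) = 5 - E/4)
m(f) = f*(5 - f/4)
43*m(-29) = 43*((¼)*(-29)*(20 - 1*(-29))) = 43*((¼)*(-29)*(20 + 29)) = 43*((¼)*(-29)*49) = 43*(-1421/4) = -61103/4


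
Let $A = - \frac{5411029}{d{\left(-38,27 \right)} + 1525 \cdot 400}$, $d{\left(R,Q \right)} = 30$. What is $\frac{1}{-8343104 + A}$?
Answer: $- \frac{610030}{5089549144149} \approx -1.1986 \cdot 10^{-7}$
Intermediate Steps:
$A = - \frac{5411029}{610030}$ ($A = - \frac{5411029}{30 + 1525 \cdot 400} = - \frac{5411029}{30 + 610000} = - \frac{5411029}{610030} \approx -8.8701$)
$\frac{1}{-8343104 + A} = \frac{1}{-8343104 - \frac{5411029}{610030}} = \frac{1}{- \frac{5089549144149}{610030}} = - \frac{610030}{5089549144149}$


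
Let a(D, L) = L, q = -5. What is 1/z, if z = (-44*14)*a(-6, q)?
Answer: 1/3080 ≈ 0.00032468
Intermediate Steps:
z = 3080 (z = -44*14*(-5) = -616*(-5) = 3080)
1/z = 1/3080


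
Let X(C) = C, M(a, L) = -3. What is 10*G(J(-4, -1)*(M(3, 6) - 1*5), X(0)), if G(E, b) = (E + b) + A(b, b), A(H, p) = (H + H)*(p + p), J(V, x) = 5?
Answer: -400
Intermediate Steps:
A(H, p) = 4*H*p (A(H, p) = (2*H)*(2*p) = 4*H*p)
G(E, b) = E + b + 4*b**2 (G(E, b) = (E + b) + 4*b*b = (E + b) + 4*b**2 = E + b + 4*b**2)
10*G(J(-4, -1)*(M(3, 6) - 1*5), X(0)) = 10*(5*(-3 - 1*5) + 0 + 4*0**2) = 10*(5*(-3 - 5) + 0 + 4*0) = 10*(5*(-8) + 0 + 0) = 10*(-40 + 0 + 0) = 10*(-40) = -400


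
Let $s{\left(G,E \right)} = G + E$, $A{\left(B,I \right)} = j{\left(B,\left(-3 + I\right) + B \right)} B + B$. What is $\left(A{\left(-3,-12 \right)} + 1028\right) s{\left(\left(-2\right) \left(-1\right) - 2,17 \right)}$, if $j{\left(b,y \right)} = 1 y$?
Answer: $18343$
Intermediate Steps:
$j{\left(b,y \right)} = y$
$A{\left(B,I \right)} = B + B \left(-3 + B + I\right)$ ($A{\left(B,I \right)} = \left(\left(-3 + I\right) + B\right) B + B = \left(-3 + B + I\right) B + B = B \left(-3 + B + I\right) + B = B + B \left(-3 + B + I\right)$)
$s{\left(G,E \right)} = E + G$
$\left(A{\left(-3,-12 \right)} + 1028\right) s{\left(\left(-2\right) \left(-1\right) - 2,17 \right)} = \left(- 3 \left(-2 - 3 - 12\right) + 1028\right) \left(17 - 0\right) = \left(\left(-3\right) \left(-17\right) + 1028\right) \left(17 + \left(2 - 2\right)\right) = \left(51 + 1028\right) \left(17 + 0\right) = 1079 \cdot 17 = 18343$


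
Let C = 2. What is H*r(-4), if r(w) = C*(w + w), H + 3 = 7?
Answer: -64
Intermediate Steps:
H = 4 (H = -3 + 7 = 4)
r(w) = 4*w (r(w) = 2*(w + w) = 2*(2*w) = 4*w)
H*r(-4) = 4*(4*(-4)) = 4*(-16) = -64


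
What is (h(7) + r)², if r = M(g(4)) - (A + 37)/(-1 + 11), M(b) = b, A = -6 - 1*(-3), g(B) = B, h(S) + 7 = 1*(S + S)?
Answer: 1444/25 ≈ 57.760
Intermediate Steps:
h(S) = -7 + 2*S (h(S) = -7 + 1*(S + S) = -7 + 1*(2*S) = -7 + 2*S)
A = -3 (A = -6 + 3 = -3)
r = ⅗ (r = 4 - (-3 + 37)/(-1 + 11) = 4 - 34/10 = 4 - 1*17/5 = 4 - 17/5 = ⅗ ≈ 0.60000)
(h(7) + r)² = ((-7 + 2*7) + ⅗)² = ((-7 + 14) + ⅗)² = (7 + ⅗)² = (38/5)² = 1444/25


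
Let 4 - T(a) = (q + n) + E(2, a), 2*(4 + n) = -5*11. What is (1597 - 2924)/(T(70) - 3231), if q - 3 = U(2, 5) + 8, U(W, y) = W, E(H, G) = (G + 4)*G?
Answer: 2654/16777 ≈ 0.15819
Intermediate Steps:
E(H, G) = G*(4 + G) (E(H, G) = (4 + G)*G = G*(4 + G))
q = 13 (q = 3 + (2 + 8) = 3 + 10 = 13)
n = -63/2 (n = -4 + (-5*11)/2 = -4 + (1/2)*(-55) = -4 - 55/2 = -63/2 ≈ -31.500)
T(a) = 45/2 - a*(4 + a) (T(a) = 4 - ((13 - 63/2) + a*(4 + a)) = 4 - (-37/2 + a*(4 + a)) = 4 + (37/2 - a*(4 + a)) = 45/2 - a*(4 + a))
(1597 - 2924)/(T(70) - 3231) = (1597 - 2924)/((45/2 - 1*70*(4 + 70)) - 3231) = -1327/((45/2 - 1*70*74) - 3231) = -1327/((45/2 - 5180) - 3231) = -1327/(-10315/2 - 3231) = -1327/(-16777/2) = -1327*(-2/16777) = 2654/16777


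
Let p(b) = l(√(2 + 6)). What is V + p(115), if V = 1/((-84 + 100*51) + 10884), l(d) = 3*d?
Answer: 1/15900 + 6*√2 ≈ 8.4854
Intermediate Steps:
p(b) = 6*√2 (p(b) = 3*√(2 + 6) = 3*√8 = 3*(2*√2) = 6*√2)
V = 1/15900 (V = 1/((-84 + 5100) + 10884) = 1/(5016 + 10884) = 1/15900 ≈ 6.2893e-5)
V + p(115) = 1/15900 + 6*√2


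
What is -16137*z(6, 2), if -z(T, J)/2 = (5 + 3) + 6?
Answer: 451836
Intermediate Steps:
z(T, J) = -28 (z(T, J) = -2*((5 + 3) + 6) = -2*(8 + 6) = -2*14 = -28)
-16137*z(6, 2) = -16137*(-28) = 451836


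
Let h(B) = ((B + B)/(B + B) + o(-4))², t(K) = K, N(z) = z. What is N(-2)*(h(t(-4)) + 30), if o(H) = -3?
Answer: -68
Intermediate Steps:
h(B) = 4 (h(B) = ((B + B)/(B + B) - 3)² = ((2*B)/((2*B)) - 3)² = ((2*B)*(1/(2*B)) - 3)² = (1 - 3)² = (-2)² = 4)
N(-2)*(h(t(-4)) + 30) = -2*(4 + 30) = -2*34 = -68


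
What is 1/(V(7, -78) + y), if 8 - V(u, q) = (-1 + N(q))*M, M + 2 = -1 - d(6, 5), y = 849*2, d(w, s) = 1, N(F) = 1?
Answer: 1/1706 ≈ 0.00058617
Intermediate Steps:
y = 1698
M = -4 (M = -2 + (-1 - 1*1) = -2 + (-1 - 1) = -2 - 2 = -4)
V(u, q) = 8 (V(u, q) = 8 - (-1 + 1)*(-4) = 8 - 0*(-4) = 8 - 1*0 = 8 + 0 = 8)
1/(V(7, -78) + y) = 1/(8 + 1698) = 1/1706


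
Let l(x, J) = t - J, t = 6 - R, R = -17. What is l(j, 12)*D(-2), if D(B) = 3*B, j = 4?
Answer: -66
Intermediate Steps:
t = 23 (t = 6 - 1*(-17) = 6 + 17 = 23)
l(x, J) = 23 - J
l(j, 12)*D(-2) = (23 - 1*12)*(3*(-2)) = (23 - 12)*(-6) = 11*(-6) = -66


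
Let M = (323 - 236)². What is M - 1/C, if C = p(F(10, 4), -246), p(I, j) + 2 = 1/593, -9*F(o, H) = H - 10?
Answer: 8969858/1185 ≈ 7569.5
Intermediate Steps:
F(o, H) = 10/9 - H/9 (F(o, H) = -(H - 10)/9 = -(-10 + H)/9 = 10/9 - H/9)
p(I, j) = -1185/593 (p(I, j) = -2 + 1/593 = -1185/593)
M = 7569 (M = 87² = 7569)
C = -1185/593 ≈ -1.9983
M - 1/C = 7569 - 1/(-1185/593) = 7569 - 1*(-593/1185) = 7569 + 593/1185 = 8969858/1185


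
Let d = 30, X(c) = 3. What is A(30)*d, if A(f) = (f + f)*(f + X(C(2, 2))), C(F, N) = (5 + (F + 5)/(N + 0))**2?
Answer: 59400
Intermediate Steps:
C(F, N) = (5 + (5 + F)/N)**2
A(f) = 2*f*(3 + f) (A(f) = (f + f)*(f + 3) = (2*f)*(3 + f) = 2*f*(3 + f))
A(30)*d = (2*30*(3 + 30))*30 = (2*30*33)*30 = 1980*30 = 59400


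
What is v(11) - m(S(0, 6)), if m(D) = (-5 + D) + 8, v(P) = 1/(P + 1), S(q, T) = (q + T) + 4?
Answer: -155/12 ≈ -12.917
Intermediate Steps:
S(q, T) = 4 + T + q (S(q, T) = (T + q) + 4 = 4 + T + q)
v(P) = 1/(1 + P)
m(D) = 3 + D
v(11) - m(S(0, 6)) = 1/(1 + 11) - (3 + (4 + 6 + 0)) = 1/12 - (3 + 10) = 1/12 - 1*13 = 1/12 - 13 = -155/12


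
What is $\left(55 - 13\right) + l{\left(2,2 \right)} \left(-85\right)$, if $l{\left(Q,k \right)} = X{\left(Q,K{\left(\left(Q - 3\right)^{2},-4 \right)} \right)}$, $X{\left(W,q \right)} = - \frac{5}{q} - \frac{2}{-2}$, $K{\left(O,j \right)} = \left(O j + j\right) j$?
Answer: $- \frac{951}{32} \approx -29.719$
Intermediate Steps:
$K{\left(O,j \right)} = j \left(j + O j\right)$ ($K{\left(O,j \right)} = \left(j + O j\right) j = j \left(j + O j\right)$)
$X{\left(W,q \right)} = 1 - \frac{5}{q}$ ($X{\left(W,q \right)} = - \frac{5}{q} - -1 = - \frac{5}{q} + 1 = 1 - \frac{5}{q}$)
$l{\left(Q,k \right)} = \frac{11 + 16 \left(-3 + Q\right)^{2}}{16 + 16 \left(-3 + Q\right)^{2}}$ ($l{\left(Q,k \right)} = \frac{-5 + \left(-4\right)^{2} \left(1 + \left(Q - 3\right)^{2}\right)}{\left(-4\right)^{2} \left(1 + \left(Q - 3\right)^{2}\right)} = \frac{-5 + 16 \left(1 + \left(-3 + Q\right)^{2}\right)}{16 \left(1 + \left(-3 + Q\right)^{2}\right)} = \frac{-5 + \left(16 + 16 \left(-3 + Q\right)^{2}\right)}{16 + 16 \left(-3 + Q\right)^{2}} = \frac{11 + 16 \left(-3 + Q\right)^{2}}{16 + 16 \left(-3 + Q\right)^{2}}$)
$\left(55 - 13\right) + l{\left(2,2 \right)} \left(-85\right) = \left(55 - 13\right) + \frac{\frac{11}{16} + \left(-3 + 2\right)^{2}}{1 + \left(-3 + 2\right)^{2}} \left(-85\right) = 42 + \frac{\frac{11}{16} + \left(-1\right)^{2}}{1 + \left(-1\right)^{2}} \left(-85\right) = 42 + \frac{\frac{11}{16} + 1}{1 + 1} \left(-85\right) = 42 + \frac{1}{2} \cdot \frac{27}{16} \left(-85\right) = 42 + \frac{27}{32} \left(-85\right) = 42 - \frac{2295}{32} = - \frac{951}{32}$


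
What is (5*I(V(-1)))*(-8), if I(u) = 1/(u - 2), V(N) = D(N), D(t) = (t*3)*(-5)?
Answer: -40/13 ≈ -3.0769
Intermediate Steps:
D(t) = -15*t (D(t) = (3*t)*(-5) = -15*t)
V(N) = -15*N
I(u) = 1/(-2 + u)
(5*I(V(-1)))*(-8) = (5/(-2 - 15*(-1)))*(-8) = (5/(-2 + 15))*(-8) = (5/13)*(-8) = -40/13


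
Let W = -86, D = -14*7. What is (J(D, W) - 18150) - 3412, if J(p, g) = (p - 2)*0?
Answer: -21562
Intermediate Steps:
D = -98
J(p, g) = 0 (J(p, g) = (-2 + p)*0 = 0)
(J(D, W) - 18150) - 3412 = (0 - 18150) - 3412 = -18150 - 3412 = -21562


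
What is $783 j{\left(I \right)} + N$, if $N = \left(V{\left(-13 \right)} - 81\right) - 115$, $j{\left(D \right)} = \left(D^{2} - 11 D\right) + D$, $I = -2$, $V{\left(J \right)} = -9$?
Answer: $18587$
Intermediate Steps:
$j{\left(D \right)} = D^{2} - 10 D$
$N = -205$ ($N = \left(-9 - 81\right) - 115 = -90 - 115 = -205$)
$783 j{\left(I \right)} + N = 783 \left(- 2 \left(-10 - 2\right)\right) - 205 = 783 \left(\left(-2\right) \left(-12\right)\right) - 205 = 783 \cdot 24 - 205 = 18792 - 205 = 18587$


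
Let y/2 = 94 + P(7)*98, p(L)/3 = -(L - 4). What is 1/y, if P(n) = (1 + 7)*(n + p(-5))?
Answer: 1/53500 ≈ 1.8692e-5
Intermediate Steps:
p(L) = 12 - 3*L (p(L) = 3*(-(L - 4)) = 3*(-(-4 + L)) = 3*(4 - L) = 12 - 3*L)
P(n) = 216 + 8*n (P(n) = (1 + 7)*(n + (12 - 3*(-5))) = 8*(n + (12 + 15)) = 8*(n + 27) = 8*(27 + n) = 216 + 8*n)
y = 53500 (y = 2*(94 + (216 + 8*7)*98) = 2*(94 + (216 + 56)*98) = 2*(94 + 272*98) = 2*(94 + 26656) = 2*26750 = 53500)
1/y = 1/53500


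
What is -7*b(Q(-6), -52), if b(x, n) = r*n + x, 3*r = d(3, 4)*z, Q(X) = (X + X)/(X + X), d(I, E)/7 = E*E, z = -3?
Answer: -40775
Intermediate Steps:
d(I, E) = 7*E² (d(I, E) = 7*(E*E) = 7*E²)
Q(X) = 1 (Q(X) = (2*X)/((2*X)) = (2*X)*(1/(2*X)) = 1)
r = -112 (r = ((7*4²)*(-3))/3 = ((7*16)*(-3))/3 = (112*(-3))/3 = (⅓)*(-336) = -112)
b(x, n) = x - 112*n (b(x, n) = -112*n + x = x - 112*n)
-7*b(Q(-6), -52) = -7*(1 - 112*(-52)) = -7*(1 + 5824) = -7*5825 = -40775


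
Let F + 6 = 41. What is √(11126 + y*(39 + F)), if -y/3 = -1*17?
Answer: 10*√149 ≈ 122.07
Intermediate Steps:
y = 51 (y = -(-3)*17 = -3*(-17) = 51)
F = 35 (F = -6 + 41 = 35)
√(11126 + y*(39 + F)) = √(11126 + 51*(39 + 35)) = √(11126 + 51*74) = √(11126 + 3774) = √14900 = 10*√149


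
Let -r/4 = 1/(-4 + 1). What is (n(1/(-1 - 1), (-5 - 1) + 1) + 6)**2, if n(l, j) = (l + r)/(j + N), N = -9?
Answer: 249001/7056 ≈ 35.289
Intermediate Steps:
r = 4/3 (r = -4/(-4 + 1) = -4/(-3) = -4*(-1/3) = 4/3 ≈ 1.3333)
n(l, j) = (4/3 + l)/(-9 + j) (n(l, j) = (l + 4/3)/(j - 9) = (4/3 + l)/(-9 + j))
(n(1/(-1 - 1), (-5 - 1) + 1) + 6)**2 = ((4/3 + 1/(-1 - 1))/(-9 + ((-5 - 1) + 1)) + 6)**2 = ((4/3 + 1/(-2))/(-9 + (-6 + 1)) + 6)**2 = ((4/3 - 1/2)/(-9 - 5) + 6)**2 = ((5/6)/(-14) + 6)**2 = (-1/14*5/6 + 6)**2 = (-5/84 + 6)**2 = (499/84)**2 = 249001/7056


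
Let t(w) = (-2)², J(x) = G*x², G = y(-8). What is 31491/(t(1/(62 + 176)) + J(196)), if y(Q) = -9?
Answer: -31491/345740 ≈ -0.091083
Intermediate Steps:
G = -9
J(x) = -9*x²
t(w) = 4
31491/(t(1/(62 + 176)) + J(196)) = 31491/(4 - 9*196²) = 31491/(4 - 9*38416) = 31491/(4 - 345744) = 31491/(-345740) = 31491*(-1/345740) = -31491/345740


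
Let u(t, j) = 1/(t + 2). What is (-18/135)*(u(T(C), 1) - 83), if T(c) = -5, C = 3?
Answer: 100/9 ≈ 11.111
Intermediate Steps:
u(t, j) = 1/(2 + t)
(-18/135)*(u(T(C), 1) - 83) = (-18/135)*(1/(2 - 5) - 83) = (-18*1/135)*(1/(-3) - 83) = -2*(-1/3 - 83)/15 = -2/15*(-250/3) = 100/9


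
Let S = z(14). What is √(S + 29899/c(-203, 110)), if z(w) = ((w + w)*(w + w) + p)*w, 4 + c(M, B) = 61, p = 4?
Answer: √37547211/57 ≈ 107.50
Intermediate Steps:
c(M, B) = 57 (c(M, B) = -4 + 61 = 57)
z(w) = w*(4 + 4*w²) (z(w) = ((w + w)*(w + w) + 4)*w = ((2*w)*(2*w) + 4)*w = (4*w² + 4)*w = (4 + 4*w²)*w = w*(4 + 4*w²))
S = 11032 (S = 4*14*(1 + 14²) = 4*14*(1 + 196) = 4*14*197 = 11032)
√(S + 29899/c(-203, 110)) = √(11032 + 29899/57) = √(658723/57) = √37547211/57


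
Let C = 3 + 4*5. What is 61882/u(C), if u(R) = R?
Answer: 61882/23 ≈ 2690.5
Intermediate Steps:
C = 23 (C = 3 + 20 = 23)
61882/u(C) = 61882/23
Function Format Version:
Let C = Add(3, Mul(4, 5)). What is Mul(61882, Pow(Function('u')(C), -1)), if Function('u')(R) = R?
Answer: Rational(61882, 23) ≈ 2690.5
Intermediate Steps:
C = 23 (C = Add(3, 20) = 23)
Mul(61882, Pow(Function('u')(C), -1)) = Mul(61882, Pow(23, -1)) = Mul(61882, Rational(1, 23)) = Rational(61882, 23)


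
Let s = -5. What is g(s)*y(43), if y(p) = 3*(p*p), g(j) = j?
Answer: -27735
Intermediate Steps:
y(p) = 3*p²
g(s)*y(43) = -15*43² = -15*1849 = -5*5547 = -27735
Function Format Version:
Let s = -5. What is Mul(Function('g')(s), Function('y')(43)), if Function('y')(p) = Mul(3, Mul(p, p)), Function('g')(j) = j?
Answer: -27735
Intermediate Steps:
Function('y')(p) = Mul(3, Pow(p, 2))
Mul(Function('g')(s), Function('y')(43)) = Mul(-5, Mul(3, Pow(43, 2))) = Mul(-5, Mul(3, 1849)) = Mul(-5, 5547) = -27735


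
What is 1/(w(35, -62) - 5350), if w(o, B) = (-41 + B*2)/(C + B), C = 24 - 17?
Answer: -1/5347 ≈ -0.00018702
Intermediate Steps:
C = 7
w(o, B) = (-41 + 2*B)/(7 + B) (w(o, B) = (-41 + B*2)/(7 + B) = (-41 + 2*B)/(7 + B))
1/(w(35, -62) - 5350) = 1/((-41 + 2*(-62))/(7 - 62) - 5350) = 1/((-41 - 124)/(-55) - 5350) = 1/(-1/55*(-165) - 5350) = 1/(3 - 5350) = 1/(-5347) = -1/5347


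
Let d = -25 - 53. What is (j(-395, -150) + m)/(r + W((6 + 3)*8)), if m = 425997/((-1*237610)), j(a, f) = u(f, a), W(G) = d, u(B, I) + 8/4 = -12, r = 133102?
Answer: -3752537/31607832640 ≈ -0.00011872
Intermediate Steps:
u(B, I) = -14 (u(B, I) = -2 - 12 = -14)
d = -78
W(G) = -78
j(a, f) = -14
m = -425997/237610 (m = 425997/(-237610) = 425997*(-1/237610) = -425997/237610 ≈ -1.7928)
(j(-395, -150) + m)/(r + W((6 + 3)*8)) = (-14 - 425997/237610)/(133102 - 78) = -3752537/237610/133024 = -3752537/237610*1/133024 = -3752537/31607832640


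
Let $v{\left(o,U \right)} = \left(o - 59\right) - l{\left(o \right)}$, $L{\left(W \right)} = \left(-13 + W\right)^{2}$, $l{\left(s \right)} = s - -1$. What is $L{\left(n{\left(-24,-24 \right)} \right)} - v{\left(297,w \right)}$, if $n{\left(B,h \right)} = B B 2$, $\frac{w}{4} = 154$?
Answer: $1297381$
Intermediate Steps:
$l{\left(s \right)} = 1 + s$ ($l{\left(s \right)} = s + 1 = 1 + s$)
$w = 616$ ($w = 4 \cdot 154 = 616$)
$n{\left(B,h \right)} = 2 B^{2}$ ($n{\left(B,h \right)} = B^{2} \cdot 2 = 2 B^{2}$)
$v{\left(o,U \right)} = -60$ ($v{\left(o,U \right)} = \left(o - 59\right) - \left(1 + o\right) = \left(-59 + o\right) - \left(1 + o\right) = -60$)
$L{\left(n{\left(-24,-24 \right)} \right)} - v{\left(297,w \right)} = \left(-13 + 2 \left(-24\right)^{2}\right)^{2} - -60 = \left(-13 + 2 \cdot 576\right)^{2} + 60 = \left(-13 + 1152\right)^{2} + 60 = 1139^{2} + 60 = 1297321 + 60 = 1297381$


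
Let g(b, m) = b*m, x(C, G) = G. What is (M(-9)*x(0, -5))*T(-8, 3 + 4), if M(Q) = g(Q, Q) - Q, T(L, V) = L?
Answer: 3600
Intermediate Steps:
M(Q) = Q**2 - Q (M(Q) = Q*Q - Q = Q**2 - Q)
(M(-9)*x(0, -5))*T(-8, 3 + 4) = (-9*(-1 - 9)*(-5))*(-8) = (-9*(-10)*(-5))*(-8) = (90*(-5))*(-8) = -450*(-8) = 3600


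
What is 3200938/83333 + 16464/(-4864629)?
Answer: 741428753690/19304006117 ≈ 38.408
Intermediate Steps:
3200938/83333 + 16464/(-4864629) = 3200938*(1/83333) + 16464*(-1/4864629) = 3200938/83333 - 784/231649 = 741428753690/19304006117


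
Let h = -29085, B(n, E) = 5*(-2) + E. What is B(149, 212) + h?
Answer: -28883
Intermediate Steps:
B(n, E) = -10 + E
B(149, 212) + h = (-10 + 212) - 29085 = 202 - 29085 = -28883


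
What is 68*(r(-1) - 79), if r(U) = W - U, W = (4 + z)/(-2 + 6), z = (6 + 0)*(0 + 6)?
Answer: -4624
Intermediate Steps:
z = 36 (z = 6*6 = 36)
W = 10 (W = (4 + 36)/(-2 + 6) = 40/4 = 40*(¼) = 10)
r(U) = 10 - U
68*(r(-1) - 79) = 68*((10 - 1*(-1)) - 79) = 68*((10 + 1) - 79) = 68*(11 - 79) = 68*(-68) = -4624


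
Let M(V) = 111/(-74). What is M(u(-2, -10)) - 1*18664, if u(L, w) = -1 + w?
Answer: -37331/2 ≈ -18666.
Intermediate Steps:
M(V) = -3/2 (M(V) = 111*(-1/74) = -3/2)
M(u(-2, -10)) - 1*18664 = -3/2 - 1*18664 = -3/2 - 18664 = -37331/2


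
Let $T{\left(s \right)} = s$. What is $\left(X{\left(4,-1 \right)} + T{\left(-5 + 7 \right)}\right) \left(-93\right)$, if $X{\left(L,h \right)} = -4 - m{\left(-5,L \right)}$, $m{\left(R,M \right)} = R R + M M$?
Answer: $3999$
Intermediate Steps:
$m{\left(R,M \right)} = M^{2} + R^{2}$ ($m{\left(R,M \right)} = R^{2} + M^{2} = M^{2} + R^{2}$)
$X{\left(L,h \right)} = -29 - L^{2}$ ($X{\left(L,h \right)} = -4 - \left(L^{2} + \left(-5\right)^{2}\right) = -4 - \left(L^{2} + 25\right) = -4 - \left(25 + L^{2}\right) = -29 - L^{2}$)
$\left(X{\left(4,-1 \right)} + T{\left(-5 + 7 \right)}\right) \left(-93\right) = \left(\left(-29 - 4^{2}\right) + \left(-5 + 7\right)\right) \left(-93\right) = \left(\left(-29 - 16\right) + 2\right) \left(-93\right) = \left(-45 + 2\right) \left(-93\right) = \left(-43\right) \left(-93\right) = 3999$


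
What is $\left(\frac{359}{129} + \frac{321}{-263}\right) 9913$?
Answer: $\frac{525468304}{33927} \approx 15488.0$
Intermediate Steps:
$\left(\frac{359}{129} + \frac{321}{-263}\right) 9913 = \left(359 \cdot \frac{1}{129} + 321 \left(- \frac{1}{263}\right)\right) 9913 = \left(\frac{359}{129} - \frac{321}{263}\right) 9913 = \frac{53008}{33927} \cdot 9913 = \frac{525468304}{33927}$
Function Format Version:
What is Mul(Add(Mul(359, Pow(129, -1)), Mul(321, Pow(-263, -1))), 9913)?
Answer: Rational(525468304, 33927) ≈ 15488.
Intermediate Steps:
Mul(Add(Mul(359, Pow(129, -1)), Mul(321, Pow(-263, -1))), 9913) = Mul(Add(Mul(359, Rational(1, 129)), Mul(321, Rational(-1, 263))), 9913) = Mul(Add(Rational(359, 129), Rational(-321, 263)), 9913) = Mul(Rational(53008, 33927), 9913) = Rational(525468304, 33927)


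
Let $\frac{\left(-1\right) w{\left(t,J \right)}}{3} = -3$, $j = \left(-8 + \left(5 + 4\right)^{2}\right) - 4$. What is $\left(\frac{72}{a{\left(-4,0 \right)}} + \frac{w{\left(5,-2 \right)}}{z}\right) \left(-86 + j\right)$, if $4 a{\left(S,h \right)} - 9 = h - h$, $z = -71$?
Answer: $- \frac{38471}{71} \approx -541.84$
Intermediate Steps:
$a{\left(S,h \right)} = \frac{9}{4}$ ($a{\left(S,h \right)} = \frac{9}{4} + \frac{h - h}{4} = \frac{9}{4} + \frac{1}{4} \cdot 0 = \frac{9}{4} + 0 = \frac{9}{4}$)
$j = 69$ ($j = \left(-8 + 9^{2}\right) - 4 = \left(-8 + 81\right) - 4 = 73 - 4 = 69$)
$w{\left(t,J \right)} = 9$ ($w{\left(t,J \right)} = \left(-3\right) \left(-3\right) = 9$)
$\left(\frac{72}{a{\left(-4,0 \right)}} + \frac{w{\left(5,-2 \right)}}{z}\right) \left(-86 + j\right) = \left(\frac{72}{\frac{9}{4}} + \frac{9}{-71}\right) \left(-86 + 69\right) = \left(72 \cdot \frac{4}{9} + 9 \left(- \frac{1}{71}\right)\right) \left(-17\right) = \left(32 - \frac{9}{71}\right) \left(-17\right) = \frac{2263}{71} \left(-17\right) = - \frac{38471}{71}$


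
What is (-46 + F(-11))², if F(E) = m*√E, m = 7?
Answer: 1577 - 644*I*√11 ≈ 1577.0 - 2135.9*I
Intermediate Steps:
F(E) = 7*√E
(-46 + F(-11))² = (-46 + 7*√(-11))² = (-46 + 7*(I*√11))² = (-46 + 7*I*√11)²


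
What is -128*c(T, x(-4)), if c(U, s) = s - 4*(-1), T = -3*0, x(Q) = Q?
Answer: 0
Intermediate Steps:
T = 0
c(U, s) = 4 + s (c(U, s) = s + 4 = 4 + s)
-128*c(T, x(-4)) = -128*(4 - 4) = -128*0 = 0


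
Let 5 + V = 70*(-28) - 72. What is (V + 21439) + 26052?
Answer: 45454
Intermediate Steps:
V = -2037 (V = -5 + (70*(-28) - 72) = -5 + (-1960 - 72) = -5 - 2032 = -2037)
(V + 21439) + 26052 = (-2037 + 21439) + 26052 = 19402 + 26052 = 45454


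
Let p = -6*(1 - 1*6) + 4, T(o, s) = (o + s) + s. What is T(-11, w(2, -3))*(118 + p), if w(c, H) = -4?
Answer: -2888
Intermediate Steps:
T(o, s) = o + 2*s
p = 34 (p = -6*(1 - 6) + 4 = -6*(-5) + 4 = 30 + 4 = 34)
T(-11, w(2, -3))*(118 + p) = (-11 + 2*(-4))*(118 + 34) = (-11 - 8)*152 = -19*152 = -2888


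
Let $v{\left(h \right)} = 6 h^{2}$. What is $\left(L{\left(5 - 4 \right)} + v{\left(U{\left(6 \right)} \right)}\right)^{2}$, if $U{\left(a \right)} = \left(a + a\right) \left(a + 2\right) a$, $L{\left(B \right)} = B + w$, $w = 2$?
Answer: $3962723254281$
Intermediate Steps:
$L{\left(B \right)} = 2 + B$ ($L{\left(B \right)} = B + 2 = 2 + B$)
$U{\left(a \right)} = 2 a^{2} \left(2 + a\right)$ ($U{\left(a \right)} = 2 a \left(2 + a\right) a = 2 a^{2} \left(2 + a\right)$)
$\left(L{\left(5 - 4 \right)} + v{\left(U{\left(6 \right)} \right)}\right)^{2} = \left(\left(2 + \left(5 - 4\right)\right) + 6 \left(2 \cdot 6^{2} \left(2 + 6\right)\right)^{2}\right)^{2} = \left(\left(2 + 1\right) + 6 \left(2 \cdot 36 \cdot 8\right)^{2}\right)^{2} = \left(3 + 6 \cdot 576^{2}\right)^{2} = \left(3 + 6 \cdot 331776\right)^{2} = \left(3 + 1990656\right)^{2} = 1990659^{2} = 3962723254281$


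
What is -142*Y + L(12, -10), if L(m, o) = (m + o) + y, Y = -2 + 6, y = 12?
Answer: -554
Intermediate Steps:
Y = 4
L(m, o) = 12 + m + o (L(m, o) = (m + o) + 12 = 12 + m + o)
-142*Y + L(12, -10) = -142*4 + (12 + 12 - 10) = -568 + 14 = -554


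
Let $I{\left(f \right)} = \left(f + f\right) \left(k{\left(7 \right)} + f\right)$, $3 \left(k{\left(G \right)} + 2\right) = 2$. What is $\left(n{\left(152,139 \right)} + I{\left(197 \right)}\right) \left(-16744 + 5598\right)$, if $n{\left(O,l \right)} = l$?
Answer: $- \frac{2582472470}{3} \approx -8.6082 \cdot 10^{8}$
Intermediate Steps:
$k{\left(G \right)} = - \frac{4}{3}$ ($k{\left(G \right)} = -2 + \frac{1}{3} \cdot 2 = -2 + \frac{2}{3} = - \frac{4}{3}$)
$I{\left(f \right)} = 2 f \left(- \frac{4}{3} + f\right)$ ($I{\left(f \right)} = \left(f + f\right) \left(- \frac{4}{3} + f\right) = 2 f \left(- \frac{4}{3} + f\right)$)
$\left(n{\left(152,139 \right)} + I{\left(197 \right)}\right) \left(-16744 + 5598\right) = \left(139 + \frac{2}{3} \cdot 197 \left(-4 + 3 \cdot 197\right)\right) \left(-16744 + 5598\right) = \left(139 + \frac{2}{3} \cdot 197 \left(-4 + 591\right)\right) \left(-11146\right) = \left(139 + \frac{2}{3} \cdot 197 \cdot 587\right) \left(-11146\right) = \left(139 + \frac{231278}{3}\right) \left(-11146\right) = \frac{231695}{3} \left(-11146\right) = - \frac{2582472470}{3}$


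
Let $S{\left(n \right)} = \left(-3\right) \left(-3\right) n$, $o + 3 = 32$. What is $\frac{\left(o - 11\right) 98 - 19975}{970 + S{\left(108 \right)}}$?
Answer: $- \frac{18211}{1942} \approx -9.3774$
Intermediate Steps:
$o = 29$ ($o = -3 + 32 = 29$)
$S{\left(n \right)} = 9 n$
$\frac{\left(o - 11\right) 98 - 19975}{970 + S{\left(108 \right)}} = \frac{\left(29 - 11\right) 98 - 19975}{970 + 9 \cdot 108} = \frac{18 \cdot 98 - 19975}{970 + 972} = \frac{1764 - 19975}{1942} = \left(-18211\right) \frac{1}{1942} = - \frac{18211}{1942}$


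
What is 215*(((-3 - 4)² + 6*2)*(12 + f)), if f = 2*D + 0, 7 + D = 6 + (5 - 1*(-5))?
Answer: 393450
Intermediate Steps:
D = 9 (D = -7 + (6 + (5 - 1*(-5))) = -7 + (6 + (5 + 5)) = -7 + (6 + 10) = -7 + 16 = 9)
f = 18 (f = 2*9 + 0 = 18 + 0 = 18)
215*(((-3 - 4)² + 6*2)*(12 + f)) = 215*(((-3 - 4)² + 6*2)*(12 + 18)) = 215*(((-7)² + 12)*30) = 215*((49 + 12)*30) = 215*(61*30) = 215*1830 = 393450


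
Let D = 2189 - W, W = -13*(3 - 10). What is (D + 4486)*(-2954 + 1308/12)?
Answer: -18731480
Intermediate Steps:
W = 91 (W = -13*(-7) = 91)
D = 2098 (D = 2189 - 1*91 = 2189 - 91 = 2098)
(D + 4486)*(-2954 + 1308/12) = (2098 + 4486)*(-2954 + 1308/12) = 6584*(-2954 + 1308*(1/12)) = 6584*(-2954 + 109) = 6584*(-2845) = -18731480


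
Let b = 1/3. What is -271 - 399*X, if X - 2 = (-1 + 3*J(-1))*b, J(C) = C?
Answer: -537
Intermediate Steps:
b = 1/3 (b = 1*(1/3) = 1/3 ≈ 0.33333)
X = 2/3 (X = 2 + (-1 + 3*(-1))*(1/3) = 2 + (-1 - 3)*(1/3) = 2 - 4*1/3 = 2 - 4/3 = 2/3 ≈ 0.66667)
-271 - 399*X = -271 - 399*2/3 = -271 - 266 = -537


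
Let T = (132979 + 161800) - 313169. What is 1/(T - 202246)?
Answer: -1/220636 ≈ -4.5324e-6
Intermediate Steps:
T = -18390 (T = 294779 - 313169 = -18390)
1/(T - 202246) = 1/(-18390 - 202246) = 1/(-220636) = -1/220636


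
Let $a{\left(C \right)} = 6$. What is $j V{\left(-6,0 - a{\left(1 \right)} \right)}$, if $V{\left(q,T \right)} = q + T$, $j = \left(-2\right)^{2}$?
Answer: $-48$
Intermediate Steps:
$j = 4$
$V{\left(q,T \right)} = T + q$
$j V{\left(-6,0 - a{\left(1 \right)} \right)} = 4 \left(\left(0 - 6\right) - 6\right) = 4 \left(-6 - 6\right) = 4 \left(-12\right) = -48$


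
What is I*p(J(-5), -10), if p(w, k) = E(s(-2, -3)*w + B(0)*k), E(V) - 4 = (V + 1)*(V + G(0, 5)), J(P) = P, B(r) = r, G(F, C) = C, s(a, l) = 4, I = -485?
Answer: -140165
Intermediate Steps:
E(V) = 4 + (1 + V)*(5 + V) (E(V) = 4 + (V + 1)*(V + 5) = 4 + (1 + V)*(5 + V))
p(w, k) = 9 + 16*w**2 + 24*w (p(w, k) = 9 + (4*w + 0*k)**2 + 6*(4*w + 0*k) = 9 + (4*w + 0)**2 + 6*(4*w + 0) = 9 + (4*w)**2 + 6*(4*w) = 9 + 16*w**2 + 24*w)
I*p(J(-5), -10) = -485*(9 + 16*(-5)**2 + 24*(-5)) = -485*(9 + 16*25 - 120) = -485*(9 + 400 - 120) = -485*289 = -140165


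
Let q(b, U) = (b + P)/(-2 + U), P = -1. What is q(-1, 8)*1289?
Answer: -1289/3 ≈ -429.67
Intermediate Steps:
q(b, U) = (-1 + b)/(-2 + U) (q(b, U) = (b - 1)/(-2 + U) = (-1 + b)/(-2 + U))
q(-1, 8)*1289 = ((-1 - 1)/(-2 + 8))*1289 = (-2/6)*1289 = ((⅙)*(-2))*1289 = -⅓*1289 = -1289/3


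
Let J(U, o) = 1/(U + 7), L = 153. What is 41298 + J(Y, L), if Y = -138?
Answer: 5410037/131 ≈ 41298.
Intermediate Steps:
J(U, o) = 1/(7 + U)
41298 + J(Y, L) = 41298 + 1/(7 - 138) = 41298 + 1/(-131) = 41298 - 1/131 = 5410037/131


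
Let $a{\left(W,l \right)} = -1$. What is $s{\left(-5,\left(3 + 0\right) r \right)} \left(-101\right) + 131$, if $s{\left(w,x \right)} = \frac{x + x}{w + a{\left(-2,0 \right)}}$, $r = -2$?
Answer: $-71$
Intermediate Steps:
$s{\left(w,x \right)} = \frac{2 x}{-1 + w}$ ($s{\left(w,x \right)} = \frac{x + x}{w - 1} = \frac{2 x}{-1 + w}$)
$s{\left(-5,\left(3 + 0\right) r \right)} \left(-101\right) + 131 = \frac{2 \left(3 + 0\right) \left(-2\right)}{-1 - 5} \left(-101\right) + 131 = \frac{2 \cdot 3 \left(-2\right)}{-6} \left(-101\right) + 131 = 2 \left(-6\right) \left(- \frac{1}{6}\right) \left(-101\right) + 131 = 2 \left(-101\right) + 131 = -202 + 131 = -71$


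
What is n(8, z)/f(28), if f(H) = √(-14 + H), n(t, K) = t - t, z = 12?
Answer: 0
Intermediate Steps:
n(t, K) = 0
n(8, z)/f(28) = 0/(√(-14 + 28)) = 0/(√14) = 0*(√14/14) = 0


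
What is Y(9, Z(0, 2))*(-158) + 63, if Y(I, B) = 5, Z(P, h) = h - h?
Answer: -727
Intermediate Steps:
Z(P, h) = 0
Y(9, Z(0, 2))*(-158) + 63 = 5*(-158) + 63 = -790 + 63 = -727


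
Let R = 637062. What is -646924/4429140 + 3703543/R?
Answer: 444204992937/78378799630 ≈ 5.6674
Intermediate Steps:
-646924/4429140 + 3703543/R = -646924/4429140 + 3703543/637062 = -646924*1/4429140 + 3703543*(1/637062) = -161731/1107285 + 3703543/637062 = 444204992937/78378799630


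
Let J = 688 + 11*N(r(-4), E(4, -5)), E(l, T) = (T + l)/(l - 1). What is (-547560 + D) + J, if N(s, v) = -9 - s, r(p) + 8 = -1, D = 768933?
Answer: 222061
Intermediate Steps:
r(p) = -9 (r(p) = -8 - 1 = -9)
E(l, T) = (T + l)/(-1 + l)
J = 688 (J = 688 + 11*(-9 - 1*(-9)) = 688 + 11*(-9 + 9) = 688 + 11*0 = 688 + 0 = 688)
(-547560 + D) + J = (-547560 + 768933) + 688 = 221373 + 688 = 222061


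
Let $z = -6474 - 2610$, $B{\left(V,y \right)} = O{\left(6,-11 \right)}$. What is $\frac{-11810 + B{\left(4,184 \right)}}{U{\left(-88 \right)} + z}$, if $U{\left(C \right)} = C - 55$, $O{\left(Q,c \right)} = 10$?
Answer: $\frac{11800}{9227} \approx 1.2789$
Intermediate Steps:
$B{\left(V,y \right)} = 10$
$z = -9084$
$U{\left(C \right)} = -55 + C$
$\frac{-11810 + B{\left(4,184 \right)}}{U{\left(-88 \right)} + z} = \frac{-11810 + 10}{\left(-55 - 88\right) - 9084} = - \frac{11800}{-143 - 9084} = - \frac{11800}{-9227} = \left(-11800\right) \left(- \frac{1}{9227}\right) = \frac{11800}{9227}$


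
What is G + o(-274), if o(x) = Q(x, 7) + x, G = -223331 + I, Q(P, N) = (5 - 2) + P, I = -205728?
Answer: -429604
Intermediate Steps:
Q(P, N) = 3 + P
G = -429059 (G = -223331 - 205728 = -429059)
o(x) = 3 + 2*x (o(x) = (3 + x) + x = 3 + 2*x)
G + o(-274) = -429059 + (3 + 2*(-274)) = -429059 + (3 - 548) = -429059 - 545 = -429604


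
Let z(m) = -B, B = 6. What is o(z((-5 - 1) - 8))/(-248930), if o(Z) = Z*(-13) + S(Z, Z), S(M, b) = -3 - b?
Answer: -81/248930 ≈ -0.00032539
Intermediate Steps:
z(m) = -6 (z(m) = -1*6 = -6)
o(Z) = -3 - 14*Z (o(Z) = Z*(-13) + (-3 - Z) = -13*Z + (-3 - Z) = -3 - 14*Z)
o(z((-5 - 1) - 8))/(-248930) = (-3 - 14*(-6))/(-248930) = (-3 + 84)*(-1/248930) = 81*(-1/248930) = -81/248930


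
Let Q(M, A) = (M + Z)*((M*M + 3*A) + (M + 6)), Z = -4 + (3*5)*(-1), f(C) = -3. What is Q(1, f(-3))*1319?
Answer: 23742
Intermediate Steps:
Z = -19 (Z = -4 + 15*(-1) = -4 - 15 = -19)
Q(M, A) = (-19 + M)*(6 + M + M² + 3*A) (Q(M, A) = (M - 19)*((M*M + 3*A) + (M + 6)) = (-19 + M)*((M² + 3*A) + (6 + M)) = (-19 + M)*(6 + M + M² + 3*A))
Q(1, f(-3))*1319 = (-114 + 1³ - 57*(-3) - 18*1² - 13*1 + 3*(-3)*1)*1319 = (-114 + 1 + 171 - 18*1 - 13 - 9)*1319 = (-114 + 1 + 171 - 18 - 13 - 9)*1319 = 18*1319 = 23742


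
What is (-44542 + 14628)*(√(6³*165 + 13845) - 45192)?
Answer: 1351873488 - 29914*√49485 ≈ 1.3452e+9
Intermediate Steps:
(-44542 + 14628)*(√(6³*165 + 13845) - 45192) = -29914*(√(216*165 + 13845) - 45192) = -29914*(√(35640 + 13845) - 45192) = -29914*(√49485 - 45192) = -29914*(-45192 + √49485) = 1351873488 - 29914*√49485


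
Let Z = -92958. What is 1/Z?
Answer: -1/92958 ≈ -1.0758e-5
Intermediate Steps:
1/Z = 1/(-92958) = -1/92958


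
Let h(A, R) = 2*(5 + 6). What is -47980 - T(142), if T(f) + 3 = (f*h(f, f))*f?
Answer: -491585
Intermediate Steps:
h(A, R) = 22 (h(A, R) = 2*11 = 22)
T(f) = -3 + 22*f² (T(f) = -3 + (f*22)*f = -3 + (22*f)*f = -3 + 22*f²)
-47980 - T(142) = -47980 - (-3 + 22*142²) = -47980 - (-3 + 22*20164) = -47980 - (-3 + 443608) = -47980 - 1*443605 = -47980 - 443605 = -491585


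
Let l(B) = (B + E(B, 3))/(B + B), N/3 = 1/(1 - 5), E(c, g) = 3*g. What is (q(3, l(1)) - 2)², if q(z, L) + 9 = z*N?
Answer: 2809/16 ≈ 175.56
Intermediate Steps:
N = -¾ (N = 3/(1 - 5) = 3/(-4) = 3*(-¼) = -¾ ≈ -0.75000)
l(B) = (9 + B)/(2*B) (l(B) = (B + 3*3)/(B + B) = (B + 9)/((2*B)) = (9 + B)*(1/(2*B)) = (9 + B)/(2*B))
q(z, L) = -9 - 3*z/4 (q(z, L) = -9 + z*(-¾) = -9 - 3*z/4)
(q(3, l(1)) - 2)² = ((-9 - ¾*3) - 2)² = ((-9 - 9/4) - 2)² = (-45/4 - 2)² = (-53/4)² = 2809/16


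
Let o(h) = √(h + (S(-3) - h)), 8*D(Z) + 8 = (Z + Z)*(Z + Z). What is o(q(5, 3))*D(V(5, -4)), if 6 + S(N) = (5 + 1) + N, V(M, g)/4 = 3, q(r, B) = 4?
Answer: 71*I*√3 ≈ 122.98*I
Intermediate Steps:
V(M, g) = 12 (V(M, g) = 4*3 = 12)
D(Z) = -1 + Z²/2 (D(Z) = -1 + ((Z + Z)*(Z + Z))/8 = -1 + ((2*Z)*(2*Z))/8 = -1 + (4*Z²)/8 = -1 + Z²/2)
S(N) = N (S(N) = -6 + ((5 + 1) + N) = -6 + (6 + N) = N)
o(h) = I*√3 (o(h) = √(h + (-3 - h)) = √(-3) = I*√3)
o(q(5, 3))*D(V(5, -4)) = (I*√3)*(-1 + (½)*12²) = (I*√3)*(-1 + (½)*144) = (I*√3)*(-1 + 72) = (I*√3)*71 = 71*I*√3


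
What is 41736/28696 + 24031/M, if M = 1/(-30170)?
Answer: -2600629768273/3587 ≈ -7.2502e+8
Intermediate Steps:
M = -1/30170 ≈ -3.3146e-5
41736/28696 + 24031/M = 41736/28696 + 24031/(-1/30170) = 41736*(1/28696) + 24031*(-30170) = 5217/3587 - 725015270 = -2600629768273/3587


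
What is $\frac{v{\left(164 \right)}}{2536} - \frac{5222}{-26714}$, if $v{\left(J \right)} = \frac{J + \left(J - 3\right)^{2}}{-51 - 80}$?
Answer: $\frac{518998631}{4437409112} \approx 0.11696$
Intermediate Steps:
$v{\left(J \right)} = - \frac{J}{131} - \frac{\left(-3 + J\right)^{2}}{131}$ ($v{\left(J \right)} = \frac{J + \left(-3 + J\right)^{2}}{-131} = \left(J + \left(-3 + J\right)^{2}\right) \left(- \frac{1}{131}\right) = - \frac{J}{131} - \frac{\left(-3 + J\right)^{2}}{131}$)
$\frac{v{\left(164 \right)}}{2536} - \frac{5222}{-26714} = \frac{\left(- \frac{1}{131}\right) 164 - \frac{\left(-3 + 164\right)^{2}}{131}}{2536} - \frac{5222}{-26714} = \left(- \frac{164}{131} - \frac{161^{2}}{131}\right) \frac{1}{2536} - - \frac{2611}{13357} = \left(- \frac{164}{131} - \frac{25921}{131}\right) \frac{1}{2536} + \frac{2611}{13357} = \left(- \frac{26085}{131}\right) \frac{1}{2536} + \frac{2611}{13357} = - \frac{26085}{332216} + \frac{2611}{13357} = \frac{518998631}{4437409112}$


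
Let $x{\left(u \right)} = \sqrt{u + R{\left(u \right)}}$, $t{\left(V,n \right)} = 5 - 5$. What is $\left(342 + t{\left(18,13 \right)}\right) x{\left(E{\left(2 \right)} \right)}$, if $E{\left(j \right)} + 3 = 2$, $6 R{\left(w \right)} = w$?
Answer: $57 i \sqrt{42} \approx 369.4 i$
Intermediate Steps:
$t{\left(V,n \right)} = 0$ ($t{\left(V,n \right)} = 5 - 5 = 0$)
$R{\left(w \right)} = \frac{w}{6}$
$E{\left(j \right)} = -1$ ($E{\left(j \right)} = -3 + 2 = -1$)
$x{\left(u \right)} = \frac{\sqrt{42} \sqrt{u}}{6}$ ($x{\left(u \right)} = \sqrt{u + \frac{u}{6}} = \sqrt{\frac{7 u}{6}} = \frac{\sqrt{42} \sqrt{u}}{6}$)
$\left(342 + t{\left(18,13 \right)}\right) x{\left(E{\left(2 \right)} \right)} = \left(342 + 0\right) \frac{\sqrt{42} \sqrt{-1}}{6} = 342 \frac{\sqrt{42} i}{6} = 342 \frac{i \sqrt{42}}{6} = 57 i \sqrt{42}$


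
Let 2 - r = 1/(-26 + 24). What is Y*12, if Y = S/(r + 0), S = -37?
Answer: -888/5 ≈ -177.60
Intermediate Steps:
r = 5/2 (r = 2 - 1/(-26 + 24) = 2 - 1/(-2) = 2 - 1*(-1/2) = 2 + 1/2 = 5/2 ≈ 2.5000)
Y = -74/5 (Y = -37/(5/2 + 0) = -37/5/2 = -37*2/5 = -74/5 ≈ -14.800)
Y*12 = -74/5*12 = -888/5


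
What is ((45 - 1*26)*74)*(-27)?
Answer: -37962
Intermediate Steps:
((45 - 1*26)*74)*(-27) = ((45 - 26)*74)*(-27) = (19*74)*(-27) = 1406*(-27) = -37962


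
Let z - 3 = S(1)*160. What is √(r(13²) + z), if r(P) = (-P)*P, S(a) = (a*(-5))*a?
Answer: 3*I*√3262 ≈ 171.34*I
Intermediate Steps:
S(a) = -5*a² (S(a) = (-5*a)*a = -5*a²)
r(P) = -P²
z = -797 (z = 3 - 5*1²*160 = 3 - 5*1*160 = 3 - 5*160 = 3 - 800 = -797)
√(r(13²) + z) = √(-(13²)² - 797) = √(-1*169² - 797) = √(-1*28561 - 797) = √(-28561 - 797) = √(-29358) = 3*I*√3262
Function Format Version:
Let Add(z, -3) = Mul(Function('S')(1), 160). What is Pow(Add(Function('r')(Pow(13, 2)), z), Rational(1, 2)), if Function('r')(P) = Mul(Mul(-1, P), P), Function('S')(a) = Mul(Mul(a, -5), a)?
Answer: Mul(3, I, Pow(3262, Rational(1, 2))) ≈ Mul(171.34, I)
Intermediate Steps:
Function('S')(a) = Mul(-5, Pow(a, 2)) (Function('S')(a) = Mul(Mul(-5, a), a) = Mul(-5, Pow(a, 2)))
Function('r')(P) = Mul(-1, Pow(P, 2))
z = -797 (z = Add(3, Mul(Mul(-5, Pow(1, 2)), 160)) = Add(3, Mul(Mul(-5, 1), 160)) = Add(3, Mul(-5, 160)) = Add(3, -800) = -797)
Pow(Add(Function('r')(Pow(13, 2)), z), Rational(1, 2)) = Pow(Add(Mul(-1, Pow(Pow(13, 2), 2)), -797), Rational(1, 2)) = Pow(Add(Mul(-1, Pow(169, 2)), -797), Rational(1, 2)) = Pow(Add(Mul(-1, 28561), -797), Rational(1, 2)) = Pow(Add(-28561, -797), Rational(1, 2)) = Pow(-29358, Rational(1, 2)) = Mul(3, I, Pow(3262, Rational(1, 2)))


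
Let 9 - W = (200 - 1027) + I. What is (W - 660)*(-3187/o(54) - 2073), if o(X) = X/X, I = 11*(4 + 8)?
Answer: -231440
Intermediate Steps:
I = 132 (I = 11*12 = 132)
o(X) = 1
W = 704 (W = 9 - ((200 - 1027) + 132) = 9 - (-827 + 132) = 9 - 1*(-695) = 9 + 695 = 704)
(W - 660)*(-3187/o(54) - 2073) = (704 - 660)*(-3187/1 - 2073) = 44*(-3187*1 - 2073) = 44*(-3187 - 2073) = 44*(-5260) = -231440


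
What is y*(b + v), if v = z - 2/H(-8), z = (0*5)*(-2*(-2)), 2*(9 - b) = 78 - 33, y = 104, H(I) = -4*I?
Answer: -2821/2 ≈ -1410.5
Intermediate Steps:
b = -27/2 (b = 9 - (78 - 33)/2 = 9 - ½*45 = 9 - 45/2 = -27/2 ≈ -13.500)
z = 0 (z = 0*4 = 0)
v = -1/16 (v = 0 - 2/((-4*(-8))) = 0 - 2/32 = 0 - 2*1/32 = 0 - 1/16 = -1/16 ≈ -0.062500)
y*(b + v) = 104*(-27/2 - 1/16) = 104*(-217/16) = -2821/2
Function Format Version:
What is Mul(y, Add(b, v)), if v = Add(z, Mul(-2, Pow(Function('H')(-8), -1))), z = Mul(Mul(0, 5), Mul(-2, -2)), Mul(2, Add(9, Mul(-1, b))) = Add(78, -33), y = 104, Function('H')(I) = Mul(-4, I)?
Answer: Rational(-2821, 2) ≈ -1410.5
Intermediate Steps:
b = Rational(-27, 2) (b = Add(9, Mul(Rational(-1, 2), Add(78, -33))) = Add(9, Mul(Rational(-1, 2), 45)) = Add(9, Rational(-45, 2)) = Rational(-27, 2) ≈ -13.500)
z = 0 (z = Mul(0, 4) = 0)
v = Rational(-1, 16) (v = Add(0, Mul(-2, Pow(Mul(-4, -8), -1))) = Add(0, Mul(-2, Pow(32, -1))) = Add(0, Mul(-2, Rational(1, 32))) = Add(0, Rational(-1, 16)) = Rational(-1, 16) ≈ -0.062500)
Mul(y, Add(b, v)) = Mul(104, Add(Rational(-27, 2), Rational(-1, 16))) = Mul(104, Rational(-217, 16)) = Rational(-2821, 2)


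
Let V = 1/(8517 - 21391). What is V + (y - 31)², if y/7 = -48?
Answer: 1733986185/12874 ≈ 1.3469e+5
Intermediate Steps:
y = -336 (y = 7*(-48) = -336)
V = -1/12874 (V = 1/(-12874) = -1/12874 ≈ -7.7676e-5)
V + (y - 31)² = -1/12874 + (-336 - 31)² = -1/12874 + (-367)² = -1/12874 + 134689 = 1733986185/12874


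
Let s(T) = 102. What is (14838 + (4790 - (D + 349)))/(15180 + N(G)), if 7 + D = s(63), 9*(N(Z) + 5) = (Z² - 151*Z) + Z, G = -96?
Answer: 19184/17799 ≈ 1.0778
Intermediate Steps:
N(Z) = -5 - 50*Z/3 + Z²/9 (N(Z) = -5 + ((Z² - 151*Z) + Z)/9 = -5 + (Z² - 150*Z)/9 = -5 + (-50*Z/3 + Z²/9) = -5 - 50*Z/3 + Z²/9)
D = 95 (D = -7 + 102 = 95)
(14838 + (4790 - (D + 349)))/(15180 + N(G)) = (14838 + (4790 - (95 + 349)))/(15180 + (-5 - 50/3*(-96) + (⅑)*(-96)²)) = (14838 + (4790 - 1*444))/(15180 + (-5 + 1600 + (⅑)*9216)) = (14838 + (4790 - 444))/(15180 + (-5 + 1600 + 1024)) = (14838 + 4346)/(15180 + 2619) = 19184/17799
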